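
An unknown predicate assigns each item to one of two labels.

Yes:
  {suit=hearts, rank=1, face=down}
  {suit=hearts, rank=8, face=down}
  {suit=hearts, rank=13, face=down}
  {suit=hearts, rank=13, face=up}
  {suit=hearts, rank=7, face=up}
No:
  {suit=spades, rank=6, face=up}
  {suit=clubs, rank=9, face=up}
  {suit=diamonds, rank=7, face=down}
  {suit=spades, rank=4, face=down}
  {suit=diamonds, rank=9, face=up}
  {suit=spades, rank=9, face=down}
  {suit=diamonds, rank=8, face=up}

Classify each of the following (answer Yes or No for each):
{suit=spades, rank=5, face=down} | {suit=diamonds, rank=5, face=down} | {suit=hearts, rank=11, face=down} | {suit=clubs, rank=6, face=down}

Looking at the examples, the only property every 'Yes' case has and every 'No' case lacks is: suit is hearts.

No, No, Yes, No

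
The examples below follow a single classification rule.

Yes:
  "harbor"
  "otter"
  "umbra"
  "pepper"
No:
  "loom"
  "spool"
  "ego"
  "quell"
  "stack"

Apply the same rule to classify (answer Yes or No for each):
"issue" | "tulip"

No, No

Comparing the two groups points to one rule — contains 'r'.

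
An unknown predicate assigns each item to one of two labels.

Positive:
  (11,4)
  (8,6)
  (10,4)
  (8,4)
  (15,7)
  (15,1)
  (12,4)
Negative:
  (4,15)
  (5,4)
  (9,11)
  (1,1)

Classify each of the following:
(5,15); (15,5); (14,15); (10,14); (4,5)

Negative, Positive, Negative, Negative, Negative

The simplest hypothesis consistent with all the labels is: first > second AND sum ≥ 12.
(5,15) — 5 < 15, 5+15 = 20, hence Negative. (15,5) — 15 > 5, 15+5 = 20, hence Positive. (14,15) — 14 < 15, 14+15 = 29, hence Negative. (10,14) — 10 < 14, 10+14 = 24, hence Negative. (4,5) — 4 < 5, 4+5 = 9, hence Negative.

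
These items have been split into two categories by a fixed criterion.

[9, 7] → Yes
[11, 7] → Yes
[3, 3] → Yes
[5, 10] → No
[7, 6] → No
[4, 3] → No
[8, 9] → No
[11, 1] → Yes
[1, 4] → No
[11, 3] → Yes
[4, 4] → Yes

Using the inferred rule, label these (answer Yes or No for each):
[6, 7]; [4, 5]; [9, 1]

No, No, Yes

The distinguishing property — sum is even — holds for all the 'Yes' cases and none of the 'No' cases.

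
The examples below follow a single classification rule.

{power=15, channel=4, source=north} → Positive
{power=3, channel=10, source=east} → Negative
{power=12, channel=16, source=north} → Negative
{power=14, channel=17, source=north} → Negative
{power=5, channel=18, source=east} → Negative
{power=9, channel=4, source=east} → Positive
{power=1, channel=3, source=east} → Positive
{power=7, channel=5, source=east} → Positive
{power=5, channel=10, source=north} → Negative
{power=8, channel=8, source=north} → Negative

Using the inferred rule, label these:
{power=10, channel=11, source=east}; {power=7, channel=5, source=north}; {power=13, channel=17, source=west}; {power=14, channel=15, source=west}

One predicate separates the groups cleanly: channel ≤ 5.

Negative, Positive, Negative, Negative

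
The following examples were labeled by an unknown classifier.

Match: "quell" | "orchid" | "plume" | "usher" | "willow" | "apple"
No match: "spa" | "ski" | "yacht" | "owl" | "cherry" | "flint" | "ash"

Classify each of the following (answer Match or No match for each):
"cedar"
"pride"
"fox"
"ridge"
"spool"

Every 'Match' example satisfies: has ≥ 2 vowels. None of the 'No match' examples do.

Match, Match, No match, Match, Match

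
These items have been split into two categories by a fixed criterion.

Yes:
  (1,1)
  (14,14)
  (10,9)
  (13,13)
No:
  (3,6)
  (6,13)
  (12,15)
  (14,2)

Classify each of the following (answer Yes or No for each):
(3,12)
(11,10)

No, Yes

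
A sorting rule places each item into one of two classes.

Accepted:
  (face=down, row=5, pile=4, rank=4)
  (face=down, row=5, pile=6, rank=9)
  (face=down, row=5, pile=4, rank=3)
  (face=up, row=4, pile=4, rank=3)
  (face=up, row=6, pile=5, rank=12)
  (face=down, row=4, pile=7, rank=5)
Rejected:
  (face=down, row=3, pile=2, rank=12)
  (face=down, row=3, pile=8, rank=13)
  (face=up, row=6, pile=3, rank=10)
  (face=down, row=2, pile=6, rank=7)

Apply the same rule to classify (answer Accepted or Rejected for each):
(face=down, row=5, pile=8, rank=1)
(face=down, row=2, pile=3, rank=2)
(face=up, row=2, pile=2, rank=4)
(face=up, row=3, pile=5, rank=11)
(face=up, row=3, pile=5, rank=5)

The simplest hypothesis consistent with all the labels is: pile ≥ 4 AND row ≥ 4.

Accepted, Rejected, Rejected, Rejected, Rejected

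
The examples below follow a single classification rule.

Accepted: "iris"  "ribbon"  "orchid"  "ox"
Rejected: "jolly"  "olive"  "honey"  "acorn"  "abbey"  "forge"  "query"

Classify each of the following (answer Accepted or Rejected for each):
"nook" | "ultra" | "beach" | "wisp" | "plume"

Accepted, Rejected, Rejected, Accepted, Rejected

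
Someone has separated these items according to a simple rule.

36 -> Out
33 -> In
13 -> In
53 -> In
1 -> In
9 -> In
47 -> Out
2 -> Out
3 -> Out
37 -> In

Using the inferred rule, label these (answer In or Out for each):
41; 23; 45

In, Out, In

The classifier is using: ≡ 1 (mod 4).
41: In (41 mod 4 = 1).
23: Out (23 mod 4 = 3).
45: In (45 mod 4 = 1).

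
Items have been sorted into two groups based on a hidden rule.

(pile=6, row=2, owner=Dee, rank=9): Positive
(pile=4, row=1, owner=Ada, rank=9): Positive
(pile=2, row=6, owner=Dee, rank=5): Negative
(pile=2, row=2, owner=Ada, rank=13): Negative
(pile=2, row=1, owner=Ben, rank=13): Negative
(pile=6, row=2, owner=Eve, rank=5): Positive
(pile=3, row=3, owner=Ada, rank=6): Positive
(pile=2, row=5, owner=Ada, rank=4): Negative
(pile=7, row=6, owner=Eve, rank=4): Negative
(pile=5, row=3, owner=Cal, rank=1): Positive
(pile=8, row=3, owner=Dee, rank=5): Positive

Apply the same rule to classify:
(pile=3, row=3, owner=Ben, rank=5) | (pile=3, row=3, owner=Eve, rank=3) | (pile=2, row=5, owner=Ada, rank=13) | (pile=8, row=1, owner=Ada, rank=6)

Positive, Positive, Negative, Positive

Every 'Positive' example satisfies: pile ≥ 3 AND row ≤ 3. None of the 'Negative' examples do.
(pile=3, row=3, owner=Ben, rank=5) → pile = 3, row = 3 → Positive.
(pile=3, row=3, owner=Eve, rank=3) → pile = 3, row = 3 → Positive.
(pile=2, row=5, owner=Ada, rank=13) → pile = 2, row = 5 → Negative.
(pile=8, row=1, owner=Ada, rank=6) → pile = 8, row = 1 → Positive.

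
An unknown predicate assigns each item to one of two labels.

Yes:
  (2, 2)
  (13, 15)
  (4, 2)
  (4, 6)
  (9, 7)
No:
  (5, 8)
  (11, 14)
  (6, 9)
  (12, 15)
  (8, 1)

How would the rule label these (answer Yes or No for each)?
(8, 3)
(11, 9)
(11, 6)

The distinguishing property — sum is even — holds for all the 'Yes' cases and none of the 'No' cases.
(8, 3): No (8+3 = 11). (11, 9): Yes (11+9 = 20). (11, 6): No (11+6 = 17).

No, Yes, No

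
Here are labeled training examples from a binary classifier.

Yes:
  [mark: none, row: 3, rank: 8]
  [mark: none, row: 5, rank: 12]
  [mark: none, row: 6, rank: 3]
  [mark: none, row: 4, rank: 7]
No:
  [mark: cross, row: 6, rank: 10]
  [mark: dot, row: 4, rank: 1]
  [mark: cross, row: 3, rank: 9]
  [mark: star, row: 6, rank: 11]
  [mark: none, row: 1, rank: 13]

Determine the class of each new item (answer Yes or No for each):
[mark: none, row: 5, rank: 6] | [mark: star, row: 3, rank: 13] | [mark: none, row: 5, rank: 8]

One predicate separates the groups cleanly: mark is none AND row ≥ 3.
[mark: none, row: 5, rank: 6] — mark is none, row = 5, hence Yes. [mark: star, row: 3, rank: 13] — mark is star, row = 3, hence No. [mark: none, row: 5, rank: 8] — mark is none, row = 5, hence Yes.

Yes, No, Yes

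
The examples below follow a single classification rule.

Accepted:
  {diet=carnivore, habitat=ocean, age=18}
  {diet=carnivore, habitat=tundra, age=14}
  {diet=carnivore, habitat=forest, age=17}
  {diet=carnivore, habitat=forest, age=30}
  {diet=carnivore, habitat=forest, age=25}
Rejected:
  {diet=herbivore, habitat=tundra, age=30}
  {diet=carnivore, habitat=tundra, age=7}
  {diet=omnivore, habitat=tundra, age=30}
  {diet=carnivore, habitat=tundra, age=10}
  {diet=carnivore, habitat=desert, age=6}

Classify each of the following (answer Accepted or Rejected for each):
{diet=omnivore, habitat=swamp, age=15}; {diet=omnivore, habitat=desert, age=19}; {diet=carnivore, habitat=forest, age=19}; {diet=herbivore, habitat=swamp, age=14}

Rejected, Rejected, Accepted, Rejected

The rule appears to be: diet is carnivore AND age ≥ 14.
{diet=omnivore, habitat=swamp, age=15}: diet is omnivore, age = 15, doesn't match → Rejected.
{diet=omnivore, habitat=desert, age=19}: diet is omnivore, age = 19, doesn't match → Rejected.
{diet=carnivore, habitat=forest, age=19}: diet is carnivore, age = 19, satisfies this → Accepted.
{diet=herbivore, habitat=swamp, age=14}: diet is herbivore, age = 14, doesn't match → Rejected.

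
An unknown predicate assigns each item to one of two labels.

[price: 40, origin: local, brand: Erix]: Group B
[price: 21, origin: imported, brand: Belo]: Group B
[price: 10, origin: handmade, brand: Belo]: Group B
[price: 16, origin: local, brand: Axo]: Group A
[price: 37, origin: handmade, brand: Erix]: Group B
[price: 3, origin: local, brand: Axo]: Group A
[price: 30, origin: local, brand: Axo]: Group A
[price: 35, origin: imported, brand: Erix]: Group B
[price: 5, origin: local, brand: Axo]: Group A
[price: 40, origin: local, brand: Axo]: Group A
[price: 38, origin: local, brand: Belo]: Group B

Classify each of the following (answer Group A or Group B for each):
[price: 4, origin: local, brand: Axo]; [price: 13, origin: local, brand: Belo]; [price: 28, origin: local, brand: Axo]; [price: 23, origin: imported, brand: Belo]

The common property of the 'Group A' items is: brand is Axo. No 'Group B' item has it.
[price: 4, origin: local, brand: Axo]: brand is Axo — satisfies this, so Group A.
[price: 13, origin: local, brand: Belo]: brand is Belo — fails the rule, so Group B.
[price: 28, origin: local, brand: Axo]: brand is Axo — satisfies this, so Group A.
[price: 23, origin: imported, brand: Belo]: brand is Belo — fails the rule, so Group B.

Group A, Group B, Group A, Group B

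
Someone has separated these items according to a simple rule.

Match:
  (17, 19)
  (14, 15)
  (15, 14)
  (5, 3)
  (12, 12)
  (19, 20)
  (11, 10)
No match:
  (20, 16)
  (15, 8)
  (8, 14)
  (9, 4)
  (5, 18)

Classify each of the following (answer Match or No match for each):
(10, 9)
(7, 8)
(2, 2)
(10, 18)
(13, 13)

Match, Match, Match, No match, Match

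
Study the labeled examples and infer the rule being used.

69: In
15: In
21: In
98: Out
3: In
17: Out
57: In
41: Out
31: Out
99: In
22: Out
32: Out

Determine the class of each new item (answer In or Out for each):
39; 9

In, In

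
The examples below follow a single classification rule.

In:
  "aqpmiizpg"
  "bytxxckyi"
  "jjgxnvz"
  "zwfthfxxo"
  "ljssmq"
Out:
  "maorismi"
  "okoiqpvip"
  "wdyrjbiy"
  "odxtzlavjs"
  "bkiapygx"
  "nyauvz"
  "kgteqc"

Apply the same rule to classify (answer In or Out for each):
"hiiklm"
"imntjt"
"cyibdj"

In, Out, Out

Comparing the two groups points to one rule — has a double letter.
"hiiklm": 'ii' doubled — qualifies, so In.
"imntjt": no doubled letter — does not satisfy this, so Out.
"cyibdj": no doubled letter — does not satisfy this, so Out.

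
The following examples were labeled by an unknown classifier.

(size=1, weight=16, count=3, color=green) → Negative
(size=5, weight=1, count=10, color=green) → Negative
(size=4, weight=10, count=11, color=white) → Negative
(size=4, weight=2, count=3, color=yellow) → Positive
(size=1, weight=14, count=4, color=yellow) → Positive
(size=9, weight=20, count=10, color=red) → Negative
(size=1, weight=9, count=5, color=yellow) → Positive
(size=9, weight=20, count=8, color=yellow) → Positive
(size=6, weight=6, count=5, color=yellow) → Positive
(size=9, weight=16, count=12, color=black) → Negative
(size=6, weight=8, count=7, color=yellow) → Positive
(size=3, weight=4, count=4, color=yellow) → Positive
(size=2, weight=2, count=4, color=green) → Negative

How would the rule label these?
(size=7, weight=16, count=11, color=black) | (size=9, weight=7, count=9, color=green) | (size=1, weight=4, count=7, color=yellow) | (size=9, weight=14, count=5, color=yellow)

Negative, Negative, Positive, Positive

The simplest hypothesis consistent with all the labels is: color is yellow.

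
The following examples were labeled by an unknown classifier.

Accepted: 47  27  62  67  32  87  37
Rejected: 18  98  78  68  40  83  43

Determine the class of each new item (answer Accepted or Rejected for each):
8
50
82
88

Rejected, Rejected, Accepted, Rejected

Rule: ≡ 2 (mod 5). This holds for each 'Accepted' example and fails for each 'Rejected' one.
8 — 8 mod 5 = 3, hence Rejected.
50 — 50 mod 5 = 0, hence Rejected.
82 — 82 mod 5 = 2, hence Accepted.
88 — 88 mod 5 = 3, hence Rejected.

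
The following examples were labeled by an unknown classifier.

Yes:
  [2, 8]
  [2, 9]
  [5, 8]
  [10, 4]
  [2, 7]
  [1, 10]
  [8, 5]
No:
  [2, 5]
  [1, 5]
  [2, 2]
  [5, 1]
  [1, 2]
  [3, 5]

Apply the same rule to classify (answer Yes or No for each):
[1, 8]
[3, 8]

Yes, Yes

The classifier is using: sum ≥ 9.
Yes: [1, 8], since 1+8 = 9. Yes: [3, 8], since 3+8 = 11.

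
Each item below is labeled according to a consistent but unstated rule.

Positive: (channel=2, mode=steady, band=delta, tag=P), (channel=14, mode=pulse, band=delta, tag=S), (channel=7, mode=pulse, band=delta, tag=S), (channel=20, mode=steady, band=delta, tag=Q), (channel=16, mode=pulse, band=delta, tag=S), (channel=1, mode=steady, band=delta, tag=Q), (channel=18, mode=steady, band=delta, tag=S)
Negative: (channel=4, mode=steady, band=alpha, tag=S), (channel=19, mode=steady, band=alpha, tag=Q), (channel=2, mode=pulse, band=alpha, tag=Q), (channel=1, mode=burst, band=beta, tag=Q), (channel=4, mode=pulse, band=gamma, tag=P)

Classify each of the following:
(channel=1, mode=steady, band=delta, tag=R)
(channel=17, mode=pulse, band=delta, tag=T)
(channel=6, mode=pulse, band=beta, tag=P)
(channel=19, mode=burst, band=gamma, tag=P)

The rule appears to be: band is delta.
(channel=1, mode=steady, band=delta, tag=R): band is delta, meets the rule → Positive.
(channel=17, mode=pulse, band=delta, tag=T): band is delta, meets the rule → Positive.
(channel=6, mode=pulse, band=beta, tag=P): band is beta, does not satisfy this → Negative.
(channel=19, mode=burst, band=gamma, tag=P): band is gamma, does not satisfy this → Negative.

Positive, Positive, Negative, Negative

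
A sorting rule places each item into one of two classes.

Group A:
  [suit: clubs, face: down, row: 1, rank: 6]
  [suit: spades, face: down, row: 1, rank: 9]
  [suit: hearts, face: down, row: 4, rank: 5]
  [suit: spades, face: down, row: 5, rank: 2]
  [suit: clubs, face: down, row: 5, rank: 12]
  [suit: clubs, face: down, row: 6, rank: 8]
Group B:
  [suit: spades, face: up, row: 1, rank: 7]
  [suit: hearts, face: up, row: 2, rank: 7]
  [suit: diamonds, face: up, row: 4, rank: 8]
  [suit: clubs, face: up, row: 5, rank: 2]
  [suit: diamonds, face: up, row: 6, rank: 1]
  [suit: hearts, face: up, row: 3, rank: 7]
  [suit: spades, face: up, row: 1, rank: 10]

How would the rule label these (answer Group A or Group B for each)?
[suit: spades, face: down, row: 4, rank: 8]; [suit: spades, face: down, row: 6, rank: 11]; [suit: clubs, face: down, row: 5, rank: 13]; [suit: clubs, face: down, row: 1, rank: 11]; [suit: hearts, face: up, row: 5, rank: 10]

A rule that fits every label: face is down — true of each 'Group A' example, false of each 'Group B' one.
[suit: spades, face: down, row: 4, rank: 8]: face is down, passes → Group A.
[suit: spades, face: down, row: 6, rank: 11]: face is down, passes → Group A.
[suit: clubs, face: down, row: 5, rank: 13]: face is down, passes → Group A.
[suit: clubs, face: down, row: 1, rank: 11]: face is down, passes → Group A.
[suit: hearts, face: up, row: 5, rank: 10]: face is up, lacks this property → Group B.

Group A, Group A, Group A, Group A, Group B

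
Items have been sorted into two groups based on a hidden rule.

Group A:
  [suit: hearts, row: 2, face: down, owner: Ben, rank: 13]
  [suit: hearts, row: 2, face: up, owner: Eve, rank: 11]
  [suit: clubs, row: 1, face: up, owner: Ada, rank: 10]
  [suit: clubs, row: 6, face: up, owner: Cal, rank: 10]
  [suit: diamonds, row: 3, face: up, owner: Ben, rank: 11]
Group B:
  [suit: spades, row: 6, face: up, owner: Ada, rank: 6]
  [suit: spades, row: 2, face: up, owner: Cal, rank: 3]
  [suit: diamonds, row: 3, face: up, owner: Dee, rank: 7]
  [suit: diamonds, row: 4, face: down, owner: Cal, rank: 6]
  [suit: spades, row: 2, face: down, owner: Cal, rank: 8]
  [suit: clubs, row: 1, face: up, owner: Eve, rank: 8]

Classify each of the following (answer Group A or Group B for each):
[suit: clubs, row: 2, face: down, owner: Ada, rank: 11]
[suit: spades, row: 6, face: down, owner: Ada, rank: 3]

Group A, Group B

The common property of the 'Group A' items is: rank ≥ 10. No 'Group B' item has it.
[suit: clubs, row: 2, face: down, owner: Ada, rank: 11] — rank = 11, hence Group A. [suit: spades, row: 6, face: down, owner: Ada, rank: 3] — rank = 3, hence Group B.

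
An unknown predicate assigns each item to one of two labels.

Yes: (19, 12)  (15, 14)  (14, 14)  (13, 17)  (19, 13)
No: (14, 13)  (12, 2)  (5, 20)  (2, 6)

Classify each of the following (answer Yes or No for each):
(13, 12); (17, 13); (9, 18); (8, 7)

No, Yes, No, No

The distinguishing property — sum ≥ 28 — holds for all the 'Yes' cases and none of the 'No' cases.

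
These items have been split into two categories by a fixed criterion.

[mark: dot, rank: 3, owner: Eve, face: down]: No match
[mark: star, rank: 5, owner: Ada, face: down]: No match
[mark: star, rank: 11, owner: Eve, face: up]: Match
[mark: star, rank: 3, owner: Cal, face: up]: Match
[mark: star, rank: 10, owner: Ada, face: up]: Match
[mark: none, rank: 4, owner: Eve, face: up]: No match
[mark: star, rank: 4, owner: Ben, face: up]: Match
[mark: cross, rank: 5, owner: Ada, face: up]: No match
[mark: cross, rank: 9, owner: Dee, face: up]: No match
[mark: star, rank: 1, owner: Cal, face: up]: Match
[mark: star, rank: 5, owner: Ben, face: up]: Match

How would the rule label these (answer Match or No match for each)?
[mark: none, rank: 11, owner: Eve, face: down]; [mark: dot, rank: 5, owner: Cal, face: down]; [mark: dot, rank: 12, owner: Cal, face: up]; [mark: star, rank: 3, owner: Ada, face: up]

The distinguishing property — mark is star AND face is up — holds for all the 'Match' cases and none of the 'No match' cases.
[mark: none, rank: 11, owner: Eve, face: down]: mark is none, face is down, doesn't qualify → No match.
[mark: dot, rank: 5, owner: Cal, face: down]: mark is dot, face is down, doesn't qualify → No match.
[mark: dot, rank: 12, owner: Cal, face: up]: mark is dot, face is up, doesn't qualify → No match.
[mark: star, rank: 3, owner: Ada, face: up]: mark is star, face is up, has this property → Match.

No match, No match, No match, Match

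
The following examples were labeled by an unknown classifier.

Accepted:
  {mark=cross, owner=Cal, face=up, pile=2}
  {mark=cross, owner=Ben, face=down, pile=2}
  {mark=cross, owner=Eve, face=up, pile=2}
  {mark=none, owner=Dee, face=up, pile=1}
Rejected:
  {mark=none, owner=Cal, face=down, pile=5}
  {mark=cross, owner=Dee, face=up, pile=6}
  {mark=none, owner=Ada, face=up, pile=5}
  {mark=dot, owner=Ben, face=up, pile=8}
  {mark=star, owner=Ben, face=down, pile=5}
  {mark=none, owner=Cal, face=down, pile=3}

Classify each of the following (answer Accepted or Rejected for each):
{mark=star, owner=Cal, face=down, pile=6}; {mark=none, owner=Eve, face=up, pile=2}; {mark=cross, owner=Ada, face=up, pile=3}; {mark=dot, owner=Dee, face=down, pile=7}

Rejected, Accepted, Rejected, Rejected

'Accepted' ⟺ pile ≤ 2.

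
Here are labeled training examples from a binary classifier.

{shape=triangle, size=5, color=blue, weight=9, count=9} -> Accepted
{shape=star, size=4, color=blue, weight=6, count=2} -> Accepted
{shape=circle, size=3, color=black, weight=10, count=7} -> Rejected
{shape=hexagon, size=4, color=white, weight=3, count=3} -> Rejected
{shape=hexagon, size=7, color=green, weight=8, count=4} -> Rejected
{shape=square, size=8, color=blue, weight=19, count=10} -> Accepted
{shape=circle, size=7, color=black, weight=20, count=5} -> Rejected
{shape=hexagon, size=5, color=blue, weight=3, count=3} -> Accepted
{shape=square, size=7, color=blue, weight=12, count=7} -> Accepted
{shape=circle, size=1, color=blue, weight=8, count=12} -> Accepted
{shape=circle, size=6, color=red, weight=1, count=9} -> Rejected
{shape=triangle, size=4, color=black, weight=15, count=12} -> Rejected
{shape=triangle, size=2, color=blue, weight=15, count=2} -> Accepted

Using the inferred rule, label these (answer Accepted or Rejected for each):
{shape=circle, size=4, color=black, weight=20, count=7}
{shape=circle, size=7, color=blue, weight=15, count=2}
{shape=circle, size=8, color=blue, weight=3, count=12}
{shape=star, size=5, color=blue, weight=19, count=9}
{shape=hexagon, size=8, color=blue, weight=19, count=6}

The pattern is that an item is 'Accepted' exactly when: color is blue.
{shape=circle, size=4, color=black, weight=20, count=7}: Rejected (color is black). {shape=circle, size=7, color=blue, weight=15, count=2}: Accepted (color is blue). {shape=circle, size=8, color=blue, weight=3, count=12}: Accepted (color is blue). {shape=star, size=5, color=blue, weight=19, count=9}: Accepted (color is blue). {shape=hexagon, size=8, color=blue, weight=19, count=6}: Accepted (color is blue).

Rejected, Accepted, Accepted, Accepted, Accepted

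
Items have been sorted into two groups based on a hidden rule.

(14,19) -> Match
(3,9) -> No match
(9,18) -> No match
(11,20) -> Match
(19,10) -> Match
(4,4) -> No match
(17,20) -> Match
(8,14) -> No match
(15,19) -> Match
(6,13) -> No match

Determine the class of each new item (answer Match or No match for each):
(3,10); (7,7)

No match, No match

The simplest hypothesis consistent with all the labels is: sum ≥ 29.
No match: (3,10), since 3+10 = 13.
No match: (7,7), since 7+7 = 14.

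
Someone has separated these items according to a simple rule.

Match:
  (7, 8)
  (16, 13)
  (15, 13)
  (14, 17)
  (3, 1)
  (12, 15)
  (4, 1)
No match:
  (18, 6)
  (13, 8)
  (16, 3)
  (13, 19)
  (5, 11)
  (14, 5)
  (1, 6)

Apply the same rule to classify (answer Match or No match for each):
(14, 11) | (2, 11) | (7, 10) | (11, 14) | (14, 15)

Match, No match, Match, Match, Match

The common property of the 'Match' items is: |first − second| ≤ 3. No 'No match' item has it.
(14, 11): |14−11| = 3 — satisfies this, so Match.
(2, 11): |2−11| = 9 — fails the rule, so No match.
(7, 10): |7−10| = 3 — satisfies this, so Match.
(11, 14): |11−14| = 3 — satisfies this, so Match.
(14, 15): |14−15| = 1 — satisfies this, so Match.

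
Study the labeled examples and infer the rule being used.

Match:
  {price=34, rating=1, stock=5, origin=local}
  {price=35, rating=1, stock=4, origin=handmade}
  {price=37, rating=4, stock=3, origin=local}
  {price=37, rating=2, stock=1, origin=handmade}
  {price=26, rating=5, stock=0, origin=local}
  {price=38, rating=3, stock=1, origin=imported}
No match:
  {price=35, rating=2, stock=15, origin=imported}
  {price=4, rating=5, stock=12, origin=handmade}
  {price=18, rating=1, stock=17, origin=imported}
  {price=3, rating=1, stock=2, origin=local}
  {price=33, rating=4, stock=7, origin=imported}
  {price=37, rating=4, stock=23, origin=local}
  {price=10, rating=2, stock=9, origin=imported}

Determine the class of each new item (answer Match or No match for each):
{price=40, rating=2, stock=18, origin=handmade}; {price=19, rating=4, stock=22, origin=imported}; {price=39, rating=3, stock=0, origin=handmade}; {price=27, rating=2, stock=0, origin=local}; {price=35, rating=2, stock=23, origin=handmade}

No match, No match, Match, Match, No match

One predicate separates the groups cleanly: price ≥ 4 AND stock ≤ 5.
{price=40, rating=2, stock=18, origin=handmade}: price = 40, stock = 18, lacks this property → No match.
{price=19, rating=4, stock=22, origin=imported}: price = 19, stock = 22, lacks this property → No match.
{price=39, rating=3, stock=0, origin=handmade}: price = 39, stock = 0, passes → Match.
{price=27, rating=2, stock=0, origin=local}: price = 27, stock = 0, passes → Match.
{price=35, rating=2, stock=23, origin=handmade}: price = 35, stock = 23, lacks this property → No match.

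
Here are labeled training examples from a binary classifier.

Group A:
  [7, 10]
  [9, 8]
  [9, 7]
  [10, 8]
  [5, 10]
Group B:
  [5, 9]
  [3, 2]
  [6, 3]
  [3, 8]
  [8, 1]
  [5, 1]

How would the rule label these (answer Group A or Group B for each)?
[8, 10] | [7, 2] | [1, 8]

Every 'Group A' example satisfies: sum ≥ 15. None of the 'Group B' examples do.
[8, 10]: Group A (8+10 = 18).
[7, 2]: Group B (7+2 = 9).
[1, 8]: Group B (1+8 = 9).

Group A, Group B, Group B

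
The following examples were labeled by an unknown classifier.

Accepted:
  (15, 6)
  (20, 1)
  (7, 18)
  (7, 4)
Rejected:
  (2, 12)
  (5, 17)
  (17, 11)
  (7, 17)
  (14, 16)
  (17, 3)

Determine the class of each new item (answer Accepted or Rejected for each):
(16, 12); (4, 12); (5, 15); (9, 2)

Every 'Accepted' example satisfies: sum is odd. None of the 'Rejected' examples do.

Rejected, Rejected, Rejected, Accepted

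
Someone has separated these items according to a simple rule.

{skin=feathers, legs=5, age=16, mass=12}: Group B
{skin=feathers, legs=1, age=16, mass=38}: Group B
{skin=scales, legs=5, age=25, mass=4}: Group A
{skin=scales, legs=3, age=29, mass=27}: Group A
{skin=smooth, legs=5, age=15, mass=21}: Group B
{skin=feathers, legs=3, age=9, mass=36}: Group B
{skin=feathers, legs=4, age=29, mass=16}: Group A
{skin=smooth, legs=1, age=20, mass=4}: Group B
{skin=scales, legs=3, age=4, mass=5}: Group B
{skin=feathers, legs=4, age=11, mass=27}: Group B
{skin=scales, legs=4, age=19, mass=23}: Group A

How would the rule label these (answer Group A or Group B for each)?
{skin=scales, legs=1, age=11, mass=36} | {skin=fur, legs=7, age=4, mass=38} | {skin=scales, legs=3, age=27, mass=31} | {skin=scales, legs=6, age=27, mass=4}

One predicate separates the groups cleanly: age ≥ 19 AND legs ≥ 3.
{skin=scales, legs=1, age=11, mass=36}: age = 11, legs = 1 — fails the rule, so Group B.
{skin=fur, legs=7, age=4, mass=38}: age = 4, legs = 7 — fails the rule, so Group B.
{skin=scales, legs=3, age=27, mass=31}: age = 27, legs = 3 — has this property, so Group A.
{skin=scales, legs=6, age=27, mass=4}: age = 27, legs = 6 — has this property, so Group A.

Group B, Group B, Group A, Group A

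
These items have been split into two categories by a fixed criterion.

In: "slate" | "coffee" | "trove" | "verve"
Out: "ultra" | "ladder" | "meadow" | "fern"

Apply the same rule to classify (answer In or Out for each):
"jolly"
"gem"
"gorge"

Out, Out, In

Comparing the two groups points to one rule — ends with 'e'.
"jolly" — ends with 'y', hence Out. "gem" — ends with 'm', hence Out. "gorge" — ends with 'e', hence In.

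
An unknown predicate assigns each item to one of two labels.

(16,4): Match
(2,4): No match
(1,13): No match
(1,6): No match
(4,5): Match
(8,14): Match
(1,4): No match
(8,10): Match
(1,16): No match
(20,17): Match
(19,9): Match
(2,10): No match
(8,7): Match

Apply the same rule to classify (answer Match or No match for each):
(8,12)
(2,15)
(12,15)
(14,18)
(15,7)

Match, No match, Match, Match, Match

A rule that fits every label: first ≥ 4 — true of each 'Match' example, false of each 'No match' one.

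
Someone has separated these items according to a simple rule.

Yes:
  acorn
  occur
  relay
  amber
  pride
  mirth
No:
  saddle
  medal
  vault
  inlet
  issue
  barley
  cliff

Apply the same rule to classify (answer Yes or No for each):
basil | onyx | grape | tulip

No, No, Yes, No

'Yes' ⟺ odd length AND contains 'r'.
basil → length 5, no 'r' → No. onyx → length 4, no 'r' → No. grape → length 5, has 'r' → Yes. tulip → length 5, no 'r' → No.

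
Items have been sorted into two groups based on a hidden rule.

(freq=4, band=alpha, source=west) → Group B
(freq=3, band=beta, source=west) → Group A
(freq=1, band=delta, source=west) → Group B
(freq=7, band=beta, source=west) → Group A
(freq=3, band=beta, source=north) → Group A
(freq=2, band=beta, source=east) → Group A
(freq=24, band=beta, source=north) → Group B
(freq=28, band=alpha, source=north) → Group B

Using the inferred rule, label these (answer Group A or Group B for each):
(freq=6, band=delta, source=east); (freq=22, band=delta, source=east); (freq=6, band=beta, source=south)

Group B, Group B, Group A

One predicate separates the groups cleanly: band is beta AND freq ≤ 7.
Group B: (freq=6, band=delta, source=east), since band is delta, freq = 6. Group B: (freq=22, band=delta, source=east), since band is delta, freq = 22. Group A: (freq=6, band=beta, source=south), since band is beta, freq = 6.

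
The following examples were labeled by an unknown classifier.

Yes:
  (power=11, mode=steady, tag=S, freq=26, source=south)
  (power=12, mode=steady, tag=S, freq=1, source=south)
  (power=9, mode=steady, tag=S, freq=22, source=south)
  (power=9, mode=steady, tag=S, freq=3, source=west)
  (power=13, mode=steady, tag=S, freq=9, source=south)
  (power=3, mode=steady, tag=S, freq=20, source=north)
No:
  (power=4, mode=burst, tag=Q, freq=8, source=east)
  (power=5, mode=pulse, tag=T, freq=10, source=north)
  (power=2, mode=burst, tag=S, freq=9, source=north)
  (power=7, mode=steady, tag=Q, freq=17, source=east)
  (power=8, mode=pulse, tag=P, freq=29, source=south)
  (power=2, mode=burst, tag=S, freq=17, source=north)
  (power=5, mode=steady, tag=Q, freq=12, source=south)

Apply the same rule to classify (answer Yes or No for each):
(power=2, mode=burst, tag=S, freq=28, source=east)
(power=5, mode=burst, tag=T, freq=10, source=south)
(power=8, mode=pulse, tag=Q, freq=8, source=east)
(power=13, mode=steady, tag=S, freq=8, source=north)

The rule appears to be: mode is steady AND tag is S.

No, No, No, Yes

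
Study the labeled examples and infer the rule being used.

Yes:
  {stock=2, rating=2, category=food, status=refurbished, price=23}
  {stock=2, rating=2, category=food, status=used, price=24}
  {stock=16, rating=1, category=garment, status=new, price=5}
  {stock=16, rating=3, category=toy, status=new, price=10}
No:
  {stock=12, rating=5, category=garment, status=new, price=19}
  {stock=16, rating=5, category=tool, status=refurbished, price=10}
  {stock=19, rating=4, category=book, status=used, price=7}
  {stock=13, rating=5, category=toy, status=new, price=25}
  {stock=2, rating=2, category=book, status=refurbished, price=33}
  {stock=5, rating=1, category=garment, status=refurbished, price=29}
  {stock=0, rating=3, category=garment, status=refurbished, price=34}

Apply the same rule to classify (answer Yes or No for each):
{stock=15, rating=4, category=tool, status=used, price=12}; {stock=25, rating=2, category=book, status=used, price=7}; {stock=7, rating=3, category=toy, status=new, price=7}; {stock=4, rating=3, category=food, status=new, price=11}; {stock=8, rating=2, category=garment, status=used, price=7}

All 'Yes' examples share one property — price ≤ 24 AND rating ≤ 3 — and every 'No' example lacks it.
{stock=15, rating=4, category=tool, status=used, price=12}: No (price = 12, rating = 4). {stock=25, rating=2, category=book, status=used, price=7}: Yes (price = 7, rating = 2). {stock=7, rating=3, category=toy, status=new, price=7}: Yes (price = 7, rating = 3). {stock=4, rating=3, category=food, status=new, price=11}: Yes (price = 11, rating = 3). {stock=8, rating=2, category=garment, status=used, price=7}: Yes (price = 7, rating = 2).

No, Yes, Yes, Yes, Yes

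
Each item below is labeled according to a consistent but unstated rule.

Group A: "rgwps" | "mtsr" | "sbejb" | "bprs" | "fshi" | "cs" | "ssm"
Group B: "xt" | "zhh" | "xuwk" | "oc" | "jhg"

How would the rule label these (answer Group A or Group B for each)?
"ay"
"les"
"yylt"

All 'Group A' examples share one property — contains 's' — and every 'Group B' example lacks it.
Group B: "ay", since no 's'. Group A: "les", since has 's'. Group B: "yylt", since no 's'.

Group B, Group A, Group B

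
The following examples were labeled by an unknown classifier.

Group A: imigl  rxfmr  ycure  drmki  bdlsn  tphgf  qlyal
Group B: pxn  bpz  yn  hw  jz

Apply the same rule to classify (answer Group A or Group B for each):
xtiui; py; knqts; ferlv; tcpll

A rule that fits every label: length 5 — true of each 'Group A' example, false of each 'Group B' one.

Group A, Group B, Group A, Group A, Group A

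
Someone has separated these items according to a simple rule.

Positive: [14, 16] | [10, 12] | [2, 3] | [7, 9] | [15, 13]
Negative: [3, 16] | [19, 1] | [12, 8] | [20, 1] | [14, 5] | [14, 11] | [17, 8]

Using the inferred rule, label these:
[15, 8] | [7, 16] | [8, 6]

Negative, Negative, Positive

The rule appears to be: |first − second| ≤ 2.
[15, 8]: Negative (|15−8| = 7). [7, 16]: Negative (|7−16| = 9). [8, 6]: Positive (|8−6| = 2).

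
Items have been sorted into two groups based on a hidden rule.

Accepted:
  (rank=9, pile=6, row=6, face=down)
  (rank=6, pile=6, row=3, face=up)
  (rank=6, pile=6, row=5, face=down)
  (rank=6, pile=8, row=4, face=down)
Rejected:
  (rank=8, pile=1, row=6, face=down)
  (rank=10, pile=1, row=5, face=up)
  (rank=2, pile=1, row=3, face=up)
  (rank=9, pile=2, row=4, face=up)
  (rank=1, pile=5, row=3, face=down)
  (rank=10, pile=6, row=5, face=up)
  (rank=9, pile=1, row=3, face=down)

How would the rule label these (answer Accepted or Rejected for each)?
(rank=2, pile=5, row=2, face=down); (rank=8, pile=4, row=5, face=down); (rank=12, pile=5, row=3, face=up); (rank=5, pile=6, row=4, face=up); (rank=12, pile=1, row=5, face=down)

Rejected, Rejected, Rejected, Accepted, Rejected

Rule: pile ≥ 6 AND rank ≤ 9. This holds for each 'Accepted' example and fails for each 'Rejected' one.
(rank=2, pile=5, row=2, face=down): pile = 5, rank = 2 — fails this test, so Rejected.
(rank=8, pile=4, row=5, face=down): pile = 4, rank = 8 — fails this test, so Rejected.
(rank=12, pile=5, row=3, face=up): pile = 5, rank = 12 — fails this test, so Rejected.
(rank=5, pile=6, row=4, face=up): pile = 6, rank = 5 — fits, so Accepted.
(rank=12, pile=1, row=5, face=down): pile = 1, rank = 12 — fails this test, so Rejected.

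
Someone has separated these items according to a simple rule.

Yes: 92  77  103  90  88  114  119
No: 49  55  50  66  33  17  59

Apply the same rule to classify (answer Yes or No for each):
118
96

Yes, Yes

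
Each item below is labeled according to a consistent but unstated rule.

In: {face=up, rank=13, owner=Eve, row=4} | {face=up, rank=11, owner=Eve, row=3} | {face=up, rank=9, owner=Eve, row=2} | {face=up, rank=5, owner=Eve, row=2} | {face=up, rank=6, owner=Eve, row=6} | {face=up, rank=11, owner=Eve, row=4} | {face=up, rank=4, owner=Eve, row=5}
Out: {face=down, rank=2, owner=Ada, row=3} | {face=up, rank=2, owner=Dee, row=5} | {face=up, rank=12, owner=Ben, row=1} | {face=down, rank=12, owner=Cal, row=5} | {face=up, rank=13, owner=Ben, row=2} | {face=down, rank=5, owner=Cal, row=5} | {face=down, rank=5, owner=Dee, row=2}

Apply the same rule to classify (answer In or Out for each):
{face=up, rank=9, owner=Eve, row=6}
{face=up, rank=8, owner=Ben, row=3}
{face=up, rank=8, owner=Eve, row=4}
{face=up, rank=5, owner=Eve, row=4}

In, Out, In, In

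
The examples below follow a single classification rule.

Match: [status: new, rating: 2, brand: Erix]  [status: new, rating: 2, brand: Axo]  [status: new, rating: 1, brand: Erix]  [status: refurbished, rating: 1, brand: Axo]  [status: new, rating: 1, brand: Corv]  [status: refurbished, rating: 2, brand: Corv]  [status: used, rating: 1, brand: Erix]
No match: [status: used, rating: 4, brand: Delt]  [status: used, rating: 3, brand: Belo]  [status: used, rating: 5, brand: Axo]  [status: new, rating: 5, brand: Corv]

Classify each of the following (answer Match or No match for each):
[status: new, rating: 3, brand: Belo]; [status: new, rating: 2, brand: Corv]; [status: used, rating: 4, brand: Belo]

Rule: rating ≤ 2. This holds for each 'Match' example and fails for each 'No match' one.
[status: new, rating: 3, brand: Belo] — rating = 3, hence No match.
[status: new, rating: 2, brand: Corv] — rating = 2, hence Match.
[status: used, rating: 4, brand: Belo] — rating = 4, hence No match.

No match, Match, No match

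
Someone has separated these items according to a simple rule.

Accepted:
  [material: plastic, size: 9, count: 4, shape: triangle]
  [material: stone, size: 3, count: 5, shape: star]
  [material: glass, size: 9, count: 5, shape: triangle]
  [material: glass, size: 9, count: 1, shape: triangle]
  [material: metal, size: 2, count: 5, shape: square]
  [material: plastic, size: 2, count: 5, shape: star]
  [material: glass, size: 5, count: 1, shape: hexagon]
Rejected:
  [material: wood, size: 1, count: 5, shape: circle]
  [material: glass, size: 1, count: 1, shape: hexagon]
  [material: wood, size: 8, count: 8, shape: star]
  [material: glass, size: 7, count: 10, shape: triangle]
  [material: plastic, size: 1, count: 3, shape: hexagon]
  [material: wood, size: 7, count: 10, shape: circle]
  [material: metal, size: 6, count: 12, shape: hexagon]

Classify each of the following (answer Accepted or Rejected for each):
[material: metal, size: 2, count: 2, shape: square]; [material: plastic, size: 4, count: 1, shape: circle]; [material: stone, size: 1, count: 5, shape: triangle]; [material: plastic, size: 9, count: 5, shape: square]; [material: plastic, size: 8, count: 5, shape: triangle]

Accepted, Accepted, Rejected, Accepted, Accepted

Rule: size ≥ 2 AND count ≤ 5. This holds for each 'Accepted' example and fails for each 'Rejected' one.
[material: metal, size: 2, count: 2, shape: square] → size = 2, count = 2 → Accepted. [material: plastic, size: 4, count: 1, shape: circle] → size = 4, count = 1 → Accepted. [material: stone, size: 1, count: 5, shape: triangle] → size = 1, count = 5 → Rejected. [material: plastic, size: 9, count: 5, shape: square] → size = 9, count = 5 → Accepted. [material: plastic, size: 8, count: 5, shape: triangle] → size = 8, count = 5 → Accepted.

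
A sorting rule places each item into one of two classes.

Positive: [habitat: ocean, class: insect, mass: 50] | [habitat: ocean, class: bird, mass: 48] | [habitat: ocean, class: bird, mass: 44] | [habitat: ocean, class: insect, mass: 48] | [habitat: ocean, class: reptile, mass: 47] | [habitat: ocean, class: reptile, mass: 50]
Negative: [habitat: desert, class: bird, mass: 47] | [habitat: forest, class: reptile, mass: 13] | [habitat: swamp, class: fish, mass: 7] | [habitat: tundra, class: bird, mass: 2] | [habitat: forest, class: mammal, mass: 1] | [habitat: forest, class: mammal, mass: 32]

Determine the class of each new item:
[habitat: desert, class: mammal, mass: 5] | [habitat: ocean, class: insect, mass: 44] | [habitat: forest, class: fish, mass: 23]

Negative, Positive, Negative

All 'Positive' examples share one property — habitat is ocean — and every 'Negative' example lacks it.
[habitat: desert, class: mammal, mass: 5] → habitat is desert → Negative.
[habitat: ocean, class: insect, mass: 44] → habitat is ocean → Positive.
[habitat: forest, class: fish, mass: 23] → habitat is forest → Negative.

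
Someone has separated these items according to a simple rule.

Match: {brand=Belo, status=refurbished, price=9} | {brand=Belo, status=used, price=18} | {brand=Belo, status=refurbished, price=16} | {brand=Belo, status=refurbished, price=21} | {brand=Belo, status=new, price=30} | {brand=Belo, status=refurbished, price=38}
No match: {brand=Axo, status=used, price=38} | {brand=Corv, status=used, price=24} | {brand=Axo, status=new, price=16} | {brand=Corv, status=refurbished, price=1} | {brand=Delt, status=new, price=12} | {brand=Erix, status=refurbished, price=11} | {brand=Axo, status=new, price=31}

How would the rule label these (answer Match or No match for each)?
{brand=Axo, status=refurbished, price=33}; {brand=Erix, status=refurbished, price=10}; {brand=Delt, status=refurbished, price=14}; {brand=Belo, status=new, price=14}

Looking at the examples, the only property every 'Match' case has and every 'No match' case lacks is: brand is Belo.
{brand=Axo, status=refurbished, price=33} — brand is Axo, hence No match.
{brand=Erix, status=refurbished, price=10} — brand is Erix, hence No match.
{brand=Delt, status=refurbished, price=14} — brand is Delt, hence No match.
{brand=Belo, status=new, price=14} — brand is Belo, hence Match.

No match, No match, No match, Match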